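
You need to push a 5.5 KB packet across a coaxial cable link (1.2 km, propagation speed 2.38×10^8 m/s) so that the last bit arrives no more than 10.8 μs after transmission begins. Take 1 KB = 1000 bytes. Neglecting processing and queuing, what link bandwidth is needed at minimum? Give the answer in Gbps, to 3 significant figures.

L = 44000 bits.
Propagation delay = 1200 / 238000000 = 5.04202 μs.
Transmission budget = 10.8 − 5.04202 = 5.75798 μs.
R ≥ L / t_tx = 44000 bits / 5.75798e-06 s = 7.64 Gbps.

7.64 Gbps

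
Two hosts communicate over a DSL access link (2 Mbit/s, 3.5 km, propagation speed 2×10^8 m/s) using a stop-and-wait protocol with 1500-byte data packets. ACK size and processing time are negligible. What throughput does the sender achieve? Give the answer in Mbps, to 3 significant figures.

1.99 Mbps

t_tx = L/R = 12000/2000000 = 0.006 s.
t_prop = 3500/200000000 = 1.75e-05 s; RTT = 3.5e-05 s.
Cycle = t_tx + RTT = 0.006035 s.
Throughput = L / cycle = 12000 / 0.006035 = 1.99 Mbps.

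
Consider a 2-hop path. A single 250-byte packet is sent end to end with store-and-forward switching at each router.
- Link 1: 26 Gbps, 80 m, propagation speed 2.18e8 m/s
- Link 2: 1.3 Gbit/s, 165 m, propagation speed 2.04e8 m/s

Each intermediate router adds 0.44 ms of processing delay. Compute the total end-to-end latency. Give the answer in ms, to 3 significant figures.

L = 250 × 8 = 2000 bits.
Transmission delays (L/R per hop): 7.69231e-05, 0.00153846 ms; sum = 0.00161538 ms.
Propagation delays (d/s per hop): 0.000366972, 0.000808824 ms; sum = 0.0011758 ms.
Processing at 1 router(s): 1 × 0.44 ms = 0.44 ms.
End-to-end = 0.443 ms.

0.443 ms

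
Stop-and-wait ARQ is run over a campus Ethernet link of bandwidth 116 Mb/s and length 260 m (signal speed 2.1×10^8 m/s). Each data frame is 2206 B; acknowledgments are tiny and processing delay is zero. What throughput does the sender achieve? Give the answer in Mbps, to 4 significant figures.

t_tx = L/R = 17648/116000000 = 0.000152138 s.
t_prop = 260/210000000 = 1.2381e-06 s; RTT = 2.47619e-06 s.
Cycle = t_tx + RTT = 0.000154614 s.
Throughput = L / cycle = 17648 / 0.000154614 = 114.1 Mbps.

114.1 Mbps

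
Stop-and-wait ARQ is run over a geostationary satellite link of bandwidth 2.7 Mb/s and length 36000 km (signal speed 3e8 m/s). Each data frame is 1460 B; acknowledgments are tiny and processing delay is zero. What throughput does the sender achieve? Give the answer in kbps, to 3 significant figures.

t_tx = L/R = 11680/2700000 = 0.00432593 s.
t_prop = 36000000/300000000 = 0.12 s; RTT = 0.24 s.
Cycle = t_tx + RTT = 0.244326 s.
Throughput = L / cycle = 11680 / 0.244326 = 47.8 kbps.

47.8 kbps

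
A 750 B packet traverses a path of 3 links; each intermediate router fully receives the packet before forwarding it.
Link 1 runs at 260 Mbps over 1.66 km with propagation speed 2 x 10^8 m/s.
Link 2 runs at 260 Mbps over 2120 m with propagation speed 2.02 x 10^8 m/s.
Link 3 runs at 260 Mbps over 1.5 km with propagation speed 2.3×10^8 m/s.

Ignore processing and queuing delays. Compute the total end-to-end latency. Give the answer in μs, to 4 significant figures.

L = 750 × 8 = 6000 bits.
Transmission delay per hop = L/R = 6000/260000000 = 23.0769 μs; 3 hops → 69.2308 μs.
Propagation delays (d/s per hop): 8.3, 10.495, 6.52174 μs; sum = 25.3168 μs.
End-to-end = 94.55 μs.

94.55 μs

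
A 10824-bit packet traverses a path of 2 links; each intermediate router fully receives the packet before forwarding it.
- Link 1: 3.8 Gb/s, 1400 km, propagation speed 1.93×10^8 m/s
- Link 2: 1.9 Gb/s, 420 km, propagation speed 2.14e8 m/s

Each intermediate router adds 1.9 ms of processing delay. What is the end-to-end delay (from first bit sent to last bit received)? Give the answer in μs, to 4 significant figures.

Transmission delays (L/R per hop): 2.84842, 5.69684 μs; sum = 8.54526 μs.
Propagation delays (d/s per hop): 7253.89, 1962.62 μs; sum = 9216.5 μs.
Processing at 1 router(s): 1 × 1.9 ms = 1900 μs.
End-to-end = 11130 μs.

11130 μs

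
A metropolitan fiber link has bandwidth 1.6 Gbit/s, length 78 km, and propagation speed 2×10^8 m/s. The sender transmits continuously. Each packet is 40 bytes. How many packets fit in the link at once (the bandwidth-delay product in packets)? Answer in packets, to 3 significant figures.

1950 packets

Propagation delay = 78000 / 200000000 = 0.00039 s.
BDP = R × t_prop = 1600000000 × 0.00039 = 624000 bits.
In packets of 320 bits: 1950 packets.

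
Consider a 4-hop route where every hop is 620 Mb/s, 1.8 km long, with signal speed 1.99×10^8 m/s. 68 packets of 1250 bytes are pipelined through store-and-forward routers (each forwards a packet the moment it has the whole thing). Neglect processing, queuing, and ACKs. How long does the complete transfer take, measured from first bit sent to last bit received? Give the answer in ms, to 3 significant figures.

Per-hop transmission t_tx = L/R = 10000/620000000 = 0.016129 ms.
Per-hop propagation t_prop = 1800/199000000 = 0.00904523 ms.
Pipeline fill: first packet needs 4·t_tx to clear all hops; remaining 67 packets each add one t_tx.
Total = (4+68-1)·t_tx + 4·t_prop = 71·0.016129 + 4·0.00904523 = 1.18 ms.

1.18 ms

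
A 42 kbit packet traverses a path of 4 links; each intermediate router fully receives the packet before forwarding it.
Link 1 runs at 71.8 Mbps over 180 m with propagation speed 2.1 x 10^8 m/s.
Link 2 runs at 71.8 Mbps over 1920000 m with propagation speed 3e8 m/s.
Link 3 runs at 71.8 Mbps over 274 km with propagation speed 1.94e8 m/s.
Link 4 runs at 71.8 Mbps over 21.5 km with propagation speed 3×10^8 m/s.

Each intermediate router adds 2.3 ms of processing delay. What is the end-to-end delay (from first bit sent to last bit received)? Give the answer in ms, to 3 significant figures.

L = 42000 bits.
Transmission delay per hop = L/R = 42000/71800000 = 0.584958 ms; 4 hops → 2.33983 ms.
Propagation delays (d/s per hop): 0.000857143, 6.4, 1.41237, 0.0716667 ms; sum = 7.88489 ms.
Processing at 3 router(s): 3 × 2.3 ms = 6.9 ms.
End-to-end = 17.1 ms.

17.1 ms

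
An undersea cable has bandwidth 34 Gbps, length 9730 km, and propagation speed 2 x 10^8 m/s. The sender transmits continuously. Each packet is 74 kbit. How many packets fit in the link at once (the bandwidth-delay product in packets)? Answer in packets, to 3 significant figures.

Propagation delay = 9730000 / 200000000 = 0.04865 s.
BDP = R × t_prop = 34000000000 × 0.04865 = 1654100000 bits.
In packets of 74000 bits: 22400 packets.

22400 packets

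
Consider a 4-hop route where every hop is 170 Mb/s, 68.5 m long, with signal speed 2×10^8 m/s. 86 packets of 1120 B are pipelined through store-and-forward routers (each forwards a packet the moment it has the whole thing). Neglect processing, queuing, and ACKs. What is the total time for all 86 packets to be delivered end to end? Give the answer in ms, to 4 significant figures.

4.692 ms

Per-hop transmission t_tx = L/R = 8960/170000000 = 0.0527059 ms.
Per-hop propagation t_prop = 68.5/200000000 = 0.0003425 ms.
Pipeline fill: first packet needs 4·t_tx to clear all hops; remaining 85 packets each add one t_tx.
Total = (4+86-1)·t_tx + 4·t_prop = 89·0.0527059 + 4·0.0003425 = 4.692 ms.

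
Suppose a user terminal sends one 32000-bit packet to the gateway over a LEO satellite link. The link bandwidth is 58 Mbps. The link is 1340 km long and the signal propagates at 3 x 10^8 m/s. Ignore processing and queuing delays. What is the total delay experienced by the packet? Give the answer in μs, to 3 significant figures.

5020 μs

Transmission delay = L/R = 32000 / 58000000 = 551.724 μs.
Propagation delay = d/s = 1340000 m / 300000000 m/s = 4466.67 μs.
Total = 5020 μs.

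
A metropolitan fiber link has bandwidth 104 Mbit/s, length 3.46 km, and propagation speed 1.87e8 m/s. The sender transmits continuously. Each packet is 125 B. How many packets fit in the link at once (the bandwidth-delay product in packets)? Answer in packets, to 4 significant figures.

Propagation delay = 3460 / 187000000 = 1.85027e-05 s.
BDP = R × t_prop = 104000000 × 1.85027e-05 = 1924.28 bits.
In packets of 1000 bits: 1.924 packets.

1.924 packets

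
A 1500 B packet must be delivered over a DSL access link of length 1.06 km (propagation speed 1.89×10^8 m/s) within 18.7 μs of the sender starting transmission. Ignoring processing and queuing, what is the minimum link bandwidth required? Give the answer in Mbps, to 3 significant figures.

L = 12000 bits.
Propagation delay = 1060 / 189000000 = 5.60847 μs.
Transmission budget = 18.7 − 5.60847 = 13.0915 μs.
R ≥ L / t_tx = 12000 bits / 1.30915e-05 s = 917 Mbps.

917 Mbps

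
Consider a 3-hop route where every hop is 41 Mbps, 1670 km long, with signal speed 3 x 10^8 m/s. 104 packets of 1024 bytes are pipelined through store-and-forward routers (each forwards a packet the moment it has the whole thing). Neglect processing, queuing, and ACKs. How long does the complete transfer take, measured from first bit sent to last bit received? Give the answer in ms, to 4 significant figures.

37.88 ms

Per-hop transmission t_tx = L/R = 8192/41000000 = 0.199805 ms.
Per-hop propagation t_prop = 1670000/300000000 = 5.56667 ms.
Pipeline fill: first packet needs 3·t_tx to clear all hops; remaining 103 packets each add one t_tx.
Total = (3+104-1)·t_tx + 3·t_prop = 106·0.199805 + 3·5.56667 = 37.88 ms.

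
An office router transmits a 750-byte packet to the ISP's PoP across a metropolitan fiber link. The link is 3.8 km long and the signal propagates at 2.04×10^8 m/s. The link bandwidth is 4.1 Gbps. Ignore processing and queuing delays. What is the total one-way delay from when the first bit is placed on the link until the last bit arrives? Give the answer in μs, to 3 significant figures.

L = 750 × 8 = 6000 bits.
Transmission delay = L/R = 6000 / 4.1e+09 = 1.46341 μs.
Propagation delay = d/s = 3800 m / 204000000 m/s = 18.6275 μs.
Total = 20.1 μs.

20.1 μs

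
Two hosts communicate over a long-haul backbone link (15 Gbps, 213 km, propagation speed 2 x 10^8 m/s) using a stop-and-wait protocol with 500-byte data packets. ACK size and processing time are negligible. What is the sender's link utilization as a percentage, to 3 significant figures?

0.0125 %

t_tx = L/R = 4000/15000000000 = 2.66667e-07 s.
t_prop = 213000/200000000 = 0.001065 s; RTT = 0.00213 s.
Cycle = t_tx + RTT = 0.00213027 s.
Utilization = t_tx / cycle = 2.66667e-07/0.00213027 = 0.0125 %.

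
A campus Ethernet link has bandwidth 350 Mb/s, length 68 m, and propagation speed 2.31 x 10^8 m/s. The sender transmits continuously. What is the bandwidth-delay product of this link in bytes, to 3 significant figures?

12.9 bytes

Propagation delay = 68 / 231000000 = 2.94372e-07 s.
BDP = R × t_prop = 350000000 × 2.94372e-07 = 103.03 bits.
In bytes: 103.03/8 = 12.9 bytes.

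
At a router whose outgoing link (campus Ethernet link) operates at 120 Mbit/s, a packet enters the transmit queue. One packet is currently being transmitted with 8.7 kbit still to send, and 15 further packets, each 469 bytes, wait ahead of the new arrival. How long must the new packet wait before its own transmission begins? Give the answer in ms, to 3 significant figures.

0.542 ms

Each queued packet: L/R = 3752/120000000 = 0.0312667 ms.
15 queued → 0.469 ms.
Plus remaining 8700 bits of current packet: 0.0725 ms.
Queuing delay = 0.542 ms.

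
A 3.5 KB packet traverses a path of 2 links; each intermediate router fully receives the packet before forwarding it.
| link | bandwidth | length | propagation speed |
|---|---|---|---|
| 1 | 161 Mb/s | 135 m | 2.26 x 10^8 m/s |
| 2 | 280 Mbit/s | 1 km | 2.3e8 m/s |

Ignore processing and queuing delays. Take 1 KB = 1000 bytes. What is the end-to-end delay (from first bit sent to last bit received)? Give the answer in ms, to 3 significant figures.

L = 28000 bits.
Transmission delays (L/R per hop): 0.173913, 0.1 ms; sum = 0.273913 ms.
Propagation delays (d/s per hop): 0.000597345, 0.00434783 ms; sum = 0.00494517 ms.
End-to-end = 0.279 ms.

0.279 ms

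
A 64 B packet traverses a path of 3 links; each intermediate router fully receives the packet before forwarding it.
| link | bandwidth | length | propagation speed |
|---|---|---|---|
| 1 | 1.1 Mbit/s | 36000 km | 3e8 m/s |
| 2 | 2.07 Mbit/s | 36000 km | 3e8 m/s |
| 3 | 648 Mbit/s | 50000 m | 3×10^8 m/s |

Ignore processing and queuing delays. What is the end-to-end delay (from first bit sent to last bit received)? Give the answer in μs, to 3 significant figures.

L = 64 × 8 = 512 bits.
Transmission delays (L/R per hop): 465.455, 247.343, 0.790123 μs; sum = 713.588 μs.
Propagation delays (d/s per hop): 120000, 120000, 166.667 μs; sum = 240167 μs.
End-to-end = 241000 μs.

241000 μs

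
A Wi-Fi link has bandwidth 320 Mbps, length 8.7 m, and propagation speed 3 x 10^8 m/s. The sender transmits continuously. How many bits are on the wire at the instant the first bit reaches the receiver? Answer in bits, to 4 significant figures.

9.280 bits

Propagation delay = 8.7 / 300000000 = 2.9e-08 s.
BDP = R × t_prop = 320000000 × 2.9e-08 = 9.28 bits.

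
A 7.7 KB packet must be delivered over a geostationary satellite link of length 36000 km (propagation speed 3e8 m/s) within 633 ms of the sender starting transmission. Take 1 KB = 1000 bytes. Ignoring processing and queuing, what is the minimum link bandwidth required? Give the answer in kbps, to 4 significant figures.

120.1 kbps

L = 61600 bits.
Propagation delay = 36000000 / 300000000 = 120 ms.
Transmission budget = 633 − 120 = 513 ms.
R ≥ L / t_tx = 61600 bits / 0.513 s = 120.1 kbps.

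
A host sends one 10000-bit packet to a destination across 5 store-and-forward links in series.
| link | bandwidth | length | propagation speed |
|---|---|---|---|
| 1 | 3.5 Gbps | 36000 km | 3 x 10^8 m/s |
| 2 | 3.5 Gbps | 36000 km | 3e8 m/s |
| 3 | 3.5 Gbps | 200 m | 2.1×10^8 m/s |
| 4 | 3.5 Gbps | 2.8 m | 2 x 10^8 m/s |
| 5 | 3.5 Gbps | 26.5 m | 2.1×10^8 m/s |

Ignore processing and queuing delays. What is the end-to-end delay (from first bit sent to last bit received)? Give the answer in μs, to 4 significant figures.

240000 μs

Transmission delay per hop = L/R = 10000/3500000000 = 2.85714 μs; 5 hops → 14.2857 μs.
Propagation delays (d/s per hop): 120000, 120000, 0.952381, 0.014, 0.12619 μs; sum = 240001 μs.
End-to-end = 240000 μs.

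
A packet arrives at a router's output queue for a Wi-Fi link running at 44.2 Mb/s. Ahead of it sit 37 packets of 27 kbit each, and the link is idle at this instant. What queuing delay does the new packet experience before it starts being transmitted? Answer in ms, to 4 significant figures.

Each queued packet: L/R = 27000/44200000 = 0.61086 ms.
37 queued → 22.6018 ms.
Queuing delay = 22.60 ms.

22.60 ms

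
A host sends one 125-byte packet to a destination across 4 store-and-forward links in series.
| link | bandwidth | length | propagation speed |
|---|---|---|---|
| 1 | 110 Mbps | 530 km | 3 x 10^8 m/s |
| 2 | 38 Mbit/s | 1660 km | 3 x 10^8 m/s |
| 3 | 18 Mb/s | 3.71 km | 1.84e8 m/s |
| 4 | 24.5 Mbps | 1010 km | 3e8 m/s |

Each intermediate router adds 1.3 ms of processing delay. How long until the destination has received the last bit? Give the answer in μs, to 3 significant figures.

14700 μs

L = 125 × 8 = 1000 bits.
Transmission delays (L/R per hop): 9.09091, 26.3158, 55.5556, 40.8163 μs; sum = 131.779 μs.
Propagation delays (d/s per hop): 1766.67, 5533.33, 20.163, 3366.67 μs; sum = 10686.8 μs.
Processing at 3 router(s): 3 × 1.3 ms = 3900 μs.
End-to-end = 14700 μs.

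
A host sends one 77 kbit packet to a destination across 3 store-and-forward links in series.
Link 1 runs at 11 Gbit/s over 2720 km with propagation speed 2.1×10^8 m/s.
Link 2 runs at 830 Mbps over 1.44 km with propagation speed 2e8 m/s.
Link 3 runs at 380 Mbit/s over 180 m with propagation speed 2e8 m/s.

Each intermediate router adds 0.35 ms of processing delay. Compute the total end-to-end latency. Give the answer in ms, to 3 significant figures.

14.0 ms

L = 77000 bits.
Transmission delays (L/R per hop): 0.007, 0.0927711, 0.202632 ms; sum = 0.302403 ms.
Propagation delays (d/s per hop): 12.9524, 0.0072, 0.0009 ms; sum = 12.9605 ms.
Processing at 2 router(s): 2 × 0.35 ms = 0.7 ms.
End-to-end = 14.0 ms.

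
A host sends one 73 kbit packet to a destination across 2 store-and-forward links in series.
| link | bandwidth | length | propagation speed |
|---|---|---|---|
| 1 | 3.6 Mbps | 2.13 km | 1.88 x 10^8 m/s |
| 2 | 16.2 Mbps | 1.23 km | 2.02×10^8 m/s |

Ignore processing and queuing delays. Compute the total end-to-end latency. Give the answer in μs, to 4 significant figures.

24800 μs

L = 73000 bits.
Transmission delays (L/R per hop): 20277.8, 4506.17 μs; sum = 24784 μs.
Propagation delays (d/s per hop): 11.3298, 6.08911 μs; sum = 17.4189 μs.
End-to-end = 24800 μs.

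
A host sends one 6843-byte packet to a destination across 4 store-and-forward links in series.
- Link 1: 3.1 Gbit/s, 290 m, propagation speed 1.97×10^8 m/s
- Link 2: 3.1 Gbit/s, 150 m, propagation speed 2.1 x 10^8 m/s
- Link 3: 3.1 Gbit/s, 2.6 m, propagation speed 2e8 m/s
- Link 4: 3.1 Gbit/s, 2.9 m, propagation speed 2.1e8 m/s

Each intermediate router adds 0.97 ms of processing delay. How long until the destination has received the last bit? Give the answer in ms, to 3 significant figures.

L = 6843 × 8 = 54744 bits.
Transmission delay per hop = L/R = 54744/3100000000 = 0.0176594 ms; 4 hops → 0.0706374 ms.
Propagation delays (d/s per hop): 0.00147208, 0.000714286, 1.3e-05, 1.38095e-05 ms; sum = 0.00221318 ms.
Processing at 3 router(s): 3 × 0.97 ms = 2.91 ms.
End-to-end = 2.98 ms.

2.98 ms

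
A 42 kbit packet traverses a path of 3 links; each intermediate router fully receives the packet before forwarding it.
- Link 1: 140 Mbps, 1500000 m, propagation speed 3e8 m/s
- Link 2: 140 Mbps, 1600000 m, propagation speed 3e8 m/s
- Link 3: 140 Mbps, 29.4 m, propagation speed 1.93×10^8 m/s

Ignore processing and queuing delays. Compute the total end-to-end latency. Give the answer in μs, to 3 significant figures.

L = 42000 bits.
Transmission delay per hop = L/R = 42000/140000000 = 300 μs; 3 hops → 900 μs.
Propagation delays (d/s per hop): 5000, 5333.33, 0.152332 μs; sum = 10333.5 μs.
End-to-end = 11200 μs.

11200 μs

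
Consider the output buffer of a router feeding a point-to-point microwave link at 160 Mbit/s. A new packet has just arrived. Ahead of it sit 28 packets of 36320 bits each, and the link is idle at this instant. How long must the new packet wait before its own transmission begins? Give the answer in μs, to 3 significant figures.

6360 μs

Each queued packet: L/R = 36320/160000000 = 227 μs.
28 queued → 6356 μs.
Queuing delay = 6360 μs.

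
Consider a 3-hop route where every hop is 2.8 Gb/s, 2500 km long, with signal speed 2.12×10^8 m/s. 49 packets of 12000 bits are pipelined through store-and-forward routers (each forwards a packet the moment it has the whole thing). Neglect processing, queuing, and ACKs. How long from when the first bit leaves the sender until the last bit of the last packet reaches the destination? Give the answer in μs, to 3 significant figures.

35600 μs

Per-hop transmission t_tx = L/R = 12000/2800000000 = 4.28571 μs.
Per-hop propagation t_prop = 2500000/212000000 = 11792.5 μs.
Pipeline fill: first packet needs 3·t_tx to clear all hops; remaining 48 packets each add one t_tx.
Total = (3+49-1)·t_tx + 3·t_prop = 51·4.28571 + 3·11792.5 = 35600 μs.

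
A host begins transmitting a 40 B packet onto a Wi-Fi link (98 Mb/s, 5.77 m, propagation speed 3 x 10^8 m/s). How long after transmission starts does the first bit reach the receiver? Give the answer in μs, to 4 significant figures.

First bit experiences only propagation delay: d/s = 5.77/300000000 = 0.01923 μs.

0.01923 μs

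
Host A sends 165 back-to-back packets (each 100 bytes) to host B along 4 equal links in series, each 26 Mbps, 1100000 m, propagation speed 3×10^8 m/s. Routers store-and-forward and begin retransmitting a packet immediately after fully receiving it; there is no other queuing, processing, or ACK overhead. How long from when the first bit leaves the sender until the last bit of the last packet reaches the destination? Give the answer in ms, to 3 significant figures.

Per-hop transmission t_tx = L/R = 800/26000000 = 0.0307692 ms.
Per-hop propagation t_prop = 1100000/300000000 = 3.66667 ms.
Pipeline fill: first packet needs 4·t_tx to clear all hops; remaining 164 packets each add one t_tx.
Total = (4+165-1)·t_tx + 4·t_prop = 168·0.0307692 + 4·3.66667 = 19.8 ms.

19.8 ms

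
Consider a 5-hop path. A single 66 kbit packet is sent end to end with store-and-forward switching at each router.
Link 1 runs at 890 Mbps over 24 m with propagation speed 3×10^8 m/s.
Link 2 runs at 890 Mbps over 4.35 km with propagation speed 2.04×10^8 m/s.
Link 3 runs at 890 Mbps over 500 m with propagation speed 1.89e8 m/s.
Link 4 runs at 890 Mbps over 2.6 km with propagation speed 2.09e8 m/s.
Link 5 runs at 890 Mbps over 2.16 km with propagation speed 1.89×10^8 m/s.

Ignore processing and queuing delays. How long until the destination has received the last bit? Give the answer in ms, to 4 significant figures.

0.4187 ms

L = 66000 bits.
Transmission delay per hop = L/R = 66000/890000000 = 0.0741573 ms; 5 hops → 0.370787 ms.
Propagation delays (d/s per hop): 8e-05, 0.0213235, 0.0026455, 0.0124402, 0.0114286 ms; sum = 0.0479178 ms.
End-to-end = 0.4187 ms.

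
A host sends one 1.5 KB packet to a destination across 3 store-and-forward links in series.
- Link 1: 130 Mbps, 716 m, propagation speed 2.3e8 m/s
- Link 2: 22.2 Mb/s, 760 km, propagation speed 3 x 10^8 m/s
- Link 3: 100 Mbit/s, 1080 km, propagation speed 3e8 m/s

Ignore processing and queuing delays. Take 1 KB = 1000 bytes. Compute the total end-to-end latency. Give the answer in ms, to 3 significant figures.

6.89 ms

L = 12000 bits.
Transmission delays (L/R per hop): 0.0923077, 0.540541, 0.12 ms; sum = 0.752848 ms.
Propagation delays (d/s per hop): 0.00311304, 2.53333, 3.6 ms; sum = 6.13645 ms.
End-to-end = 6.89 ms.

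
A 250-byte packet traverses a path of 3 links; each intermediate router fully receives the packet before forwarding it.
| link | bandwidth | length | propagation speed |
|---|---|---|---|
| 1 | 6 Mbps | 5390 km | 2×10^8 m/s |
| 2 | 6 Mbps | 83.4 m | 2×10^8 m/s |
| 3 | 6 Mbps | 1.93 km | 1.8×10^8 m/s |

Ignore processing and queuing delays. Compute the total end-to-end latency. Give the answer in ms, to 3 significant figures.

28.0 ms

L = 250 × 8 = 2000 bits.
Transmission delay per hop = L/R = 2000/6000000 = 0.333333 ms; 3 hops → 1 ms.
Propagation delays (d/s per hop): 26.95, 0.000417, 0.0107222 ms; sum = 26.9611 ms.
End-to-end = 28.0 ms.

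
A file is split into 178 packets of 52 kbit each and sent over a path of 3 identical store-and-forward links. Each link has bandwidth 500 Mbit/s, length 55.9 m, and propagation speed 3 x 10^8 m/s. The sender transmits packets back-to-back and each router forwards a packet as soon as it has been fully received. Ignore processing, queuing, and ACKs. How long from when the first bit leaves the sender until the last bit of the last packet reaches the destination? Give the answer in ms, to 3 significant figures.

Per-hop transmission t_tx = L/R = 52000/500000000 = 0.104 ms.
Per-hop propagation t_prop = 55.9/300000000 = 0.000186333 ms.
Pipeline fill: first packet needs 3·t_tx to clear all hops; remaining 177 packets each add one t_tx.
Total = (3+178-1)·t_tx + 3·t_prop = 180·0.104 + 3·0.000186333 = 18.7 ms.

18.7 ms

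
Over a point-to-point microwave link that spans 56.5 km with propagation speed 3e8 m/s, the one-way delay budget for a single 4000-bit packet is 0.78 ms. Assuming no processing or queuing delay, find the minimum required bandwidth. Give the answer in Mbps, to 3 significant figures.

6.76 Mbps

Propagation delay = 56500 / 300000000 = 0.188333 ms.
Transmission budget = 0.78 − 0.188333 = 0.591667 ms.
R ≥ L / t_tx = 4000 bits / 0.000591667 s = 6.76 Mbps.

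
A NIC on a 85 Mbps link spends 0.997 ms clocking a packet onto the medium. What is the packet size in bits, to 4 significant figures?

84750 bits

L = R × t_tx = 85000000 b/s × 0.000997 s = 84745 bits.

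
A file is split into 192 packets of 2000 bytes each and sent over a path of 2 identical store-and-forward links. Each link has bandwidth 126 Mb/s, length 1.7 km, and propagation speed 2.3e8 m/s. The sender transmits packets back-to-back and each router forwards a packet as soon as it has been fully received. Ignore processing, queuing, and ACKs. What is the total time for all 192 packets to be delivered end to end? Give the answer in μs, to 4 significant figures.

Per-hop transmission t_tx = L/R = 16000/126000000 = 126.984 μs.
Per-hop propagation t_prop = 1700/2.3e+08 = 7.3913 μs.
Pipeline fill: first packet needs 2·t_tx to clear all hops; remaining 191 packets each add one t_tx.
Total = (2+192-1)·t_tx + 2·t_prop = 193·126.984 + 2·7.3913 = 24520 μs.

24520 μs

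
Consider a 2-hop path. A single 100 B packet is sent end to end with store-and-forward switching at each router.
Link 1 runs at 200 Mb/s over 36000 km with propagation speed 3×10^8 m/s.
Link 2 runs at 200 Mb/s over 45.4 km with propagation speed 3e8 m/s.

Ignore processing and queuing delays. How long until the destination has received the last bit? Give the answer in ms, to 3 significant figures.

120 ms

L = 100 × 8 = 800 bits.
Transmission delay per hop = L/R = 800/200000000 = 0.004 ms; 2 hops → 0.008 ms.
Propagation delays (d/s per hop): 120, 0.151333 ms; sum = 120.151 ms.
End-to-end = 120 ms.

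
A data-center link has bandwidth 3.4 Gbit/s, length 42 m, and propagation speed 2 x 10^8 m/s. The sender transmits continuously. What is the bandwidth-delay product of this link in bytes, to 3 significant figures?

Propagation delay = 42 / 200000000 = 2.1e-07 s.
BDP = R × t_prop = 3400000000 × 2.1e-07 = 714 bits.
In bytes: 714/8 = 89.3 bytes.

89.3 bytes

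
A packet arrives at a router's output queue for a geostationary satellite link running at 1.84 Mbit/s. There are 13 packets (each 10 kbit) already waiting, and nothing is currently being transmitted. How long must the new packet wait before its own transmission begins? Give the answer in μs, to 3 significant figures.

Each queued packet: L/R = 10000/1840000 = 5434.78 μs.
13 queued → 70652.2 μs.
Queuing delay = 70700 μs.

70700 μs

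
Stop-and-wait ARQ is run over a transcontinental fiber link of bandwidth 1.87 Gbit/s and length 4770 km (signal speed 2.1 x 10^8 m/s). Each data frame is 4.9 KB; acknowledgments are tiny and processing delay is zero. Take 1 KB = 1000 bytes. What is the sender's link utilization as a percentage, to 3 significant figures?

0.0461 %

t_tx = L/R = 39200/1870000000 = 2.09626e-05 s.
t_prop = 4770000/210000000 = 0.0227143 s; RTT = 0.0454286 s.
Cycle = t_tx + RTT = 0.0454495 s.
Utilization = t_tx / cycle = 2.09626e-05/0.0454495 = 0.0461 %.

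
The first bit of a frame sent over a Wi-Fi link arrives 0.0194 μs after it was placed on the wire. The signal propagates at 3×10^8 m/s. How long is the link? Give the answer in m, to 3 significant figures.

d = s × t_prop = 300000000 × 1.94e-08 = 5.82 m.

5.82 m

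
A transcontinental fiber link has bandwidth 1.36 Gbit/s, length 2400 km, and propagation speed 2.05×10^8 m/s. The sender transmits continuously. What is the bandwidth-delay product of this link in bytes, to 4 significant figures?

1990000 bytes

Propagation delay = 2400000 / 2.05e+08 = 0.0117073 s.
BDP = R × t_prop = 1360000000 × 0.0117073 = 15922000 bits.
In bytes: 15922000/8 = 1990000 bytes.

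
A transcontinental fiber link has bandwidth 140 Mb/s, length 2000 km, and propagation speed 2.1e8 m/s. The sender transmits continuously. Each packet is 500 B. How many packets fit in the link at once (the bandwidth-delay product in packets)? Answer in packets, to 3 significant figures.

Propagation delay = 2000000 / 210000000 = 0.00952381 s.
BDP = R × t_prop = 140000000 × 0.00952381 = 1333330 bits.
In packets of 4000 bits: 333 packets.

333 packets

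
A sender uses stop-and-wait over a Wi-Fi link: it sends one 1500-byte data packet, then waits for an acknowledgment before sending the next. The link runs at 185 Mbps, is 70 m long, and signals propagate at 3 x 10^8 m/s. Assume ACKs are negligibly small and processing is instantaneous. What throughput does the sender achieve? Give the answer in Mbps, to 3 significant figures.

184 Mbps

t_tx = L/R = 12000/185000000 = 6.48649e-05 s.
t_prop = 70/300000000 = 2.33333e-07 s; RTT = 4.66667e-07 s.
Cycle = t_tx + RTT = 6.53315e-05 s.
Throughput = L / cycle = 12000 / 6.53315e-05 = 184 Mbps.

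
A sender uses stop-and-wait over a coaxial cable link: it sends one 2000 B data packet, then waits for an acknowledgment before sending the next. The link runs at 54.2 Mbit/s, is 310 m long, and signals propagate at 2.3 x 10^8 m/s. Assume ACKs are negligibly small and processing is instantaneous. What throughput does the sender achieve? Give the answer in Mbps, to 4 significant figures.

53.71 Mbps

t_tx = L/R = 16000/54200000 = 0.000295203 s.
t_prop = 310/2.3e+08 = 1.34783e-06 s; RTT = 2.69565e-06 s.
Cycle = t_tx + RTT = 0.000297899 s.
Throughput = L / cycle = 16000 / 0.000297899 = 53.71 Mbps.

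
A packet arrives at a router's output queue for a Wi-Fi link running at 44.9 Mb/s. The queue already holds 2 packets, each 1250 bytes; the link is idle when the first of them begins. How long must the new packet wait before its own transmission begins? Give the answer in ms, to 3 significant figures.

0.445 ms

Each queued packet: L/R = 10000/44900000 = 0.222717 ms.
2 queued → 0.445434 ms.
Queuing delay = 0.445 ms.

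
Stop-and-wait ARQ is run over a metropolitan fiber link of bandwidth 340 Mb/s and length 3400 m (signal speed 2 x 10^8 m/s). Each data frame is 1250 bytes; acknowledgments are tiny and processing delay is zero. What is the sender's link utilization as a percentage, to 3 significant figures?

t_tx = L/R = 10000/340000000 = 2.94118e-05 s.
t_prop = 3400/200000000 = 1.7e-05 s; RTT = 3.4e-05 s.
Cycle = t_tx + RTT = 6.34118e-05 s.
Utilization = t_tx / cycle = 2.94118e-05/6.34118e-05 = 46.4 %.

46.4 %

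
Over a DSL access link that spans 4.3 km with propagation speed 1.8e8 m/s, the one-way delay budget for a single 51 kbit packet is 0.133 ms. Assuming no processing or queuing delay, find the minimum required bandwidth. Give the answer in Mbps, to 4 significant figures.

467.4 Mbps

Propagation delay = 4300 / 180000000 = 0.0238889 ms.
Transmission budget = 0.133 − 0.0238889 = 0.109111 ms.
R ≥ L / t_tx = 51000 bits / 0.000109111 s = 467.4 Mbps.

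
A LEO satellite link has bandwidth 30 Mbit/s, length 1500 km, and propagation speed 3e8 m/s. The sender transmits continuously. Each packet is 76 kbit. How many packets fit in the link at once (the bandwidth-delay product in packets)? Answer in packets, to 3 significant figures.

Propagation delay = 1500000 / 300000000 = 0.005 s.
BDP = R × t_prop = 30000000 × 0.005 = 150000 bits.
In packets of 76000 bits: 1.97 packets.

1.97 packets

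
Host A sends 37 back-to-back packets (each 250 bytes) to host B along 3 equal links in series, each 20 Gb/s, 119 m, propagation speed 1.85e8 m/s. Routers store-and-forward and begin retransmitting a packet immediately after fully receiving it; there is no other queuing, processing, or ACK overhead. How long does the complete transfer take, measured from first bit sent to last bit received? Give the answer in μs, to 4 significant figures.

Per-hop transmission t_tx = L/R = 2000/20000000000 = 0.1 μs.
Per-hop propagation t_prop = 119/185000000 = 0.643243 μs.
Pipeline fill: first packet needs 3·t_tx to clear all hops; remaining 36 packets each add one t_tx.
Total = (3+37-1)·t_tx + 3·t_prop = 39·0.1 + 3·0.643243 = 5.830 μs.

5.830 μs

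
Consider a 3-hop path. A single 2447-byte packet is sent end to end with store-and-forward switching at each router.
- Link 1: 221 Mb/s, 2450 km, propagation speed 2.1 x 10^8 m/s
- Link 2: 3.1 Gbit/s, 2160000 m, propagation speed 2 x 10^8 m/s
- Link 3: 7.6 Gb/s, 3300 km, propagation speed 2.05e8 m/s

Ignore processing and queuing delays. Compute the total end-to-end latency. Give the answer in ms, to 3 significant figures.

L = 2447 × 8 = 19576 bits.
Transmission delays (L/R per hop): 0.0885792, 0.00631484, 0.00257579 ms; sum = 0.0974698 ms.
Propagation delays (d/s per hop): 11.6667, 10.8, 16.0976 ms; sum = 38.5642 ms.
End-to-end = 38.7 ms.

38.7 ms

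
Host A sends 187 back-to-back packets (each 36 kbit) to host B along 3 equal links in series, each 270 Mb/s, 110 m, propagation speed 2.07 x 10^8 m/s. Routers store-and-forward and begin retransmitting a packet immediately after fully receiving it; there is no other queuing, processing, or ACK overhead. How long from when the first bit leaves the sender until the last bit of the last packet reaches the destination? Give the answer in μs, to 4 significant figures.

25200 μs

Per-hop transmission t_tx = L/R = 36000/270000000 = 133.333 μs.
Per-hop propagation t_prop = 110/2.07e+08 = 0.531401 μs.
Pipeline fill: first packet needs 3·t_tx to clear all hops; remaining 186 packets each add one t_tx.
Total = (3+187-1)·t_tx + 3·t_prop = 189·133.333 + 3·0.531401 = 25200 μs.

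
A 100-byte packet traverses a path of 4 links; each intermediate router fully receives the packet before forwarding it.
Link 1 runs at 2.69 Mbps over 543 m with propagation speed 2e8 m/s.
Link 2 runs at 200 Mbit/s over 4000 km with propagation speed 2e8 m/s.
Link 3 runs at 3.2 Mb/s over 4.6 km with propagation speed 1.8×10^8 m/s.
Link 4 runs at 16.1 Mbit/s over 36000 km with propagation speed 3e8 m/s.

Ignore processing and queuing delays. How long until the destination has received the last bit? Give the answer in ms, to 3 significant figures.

141 ms

L = 100 × 8 = 800 bits.
Transmission delays (L/R per hop): 0.297398, 0.004, 0.25, 0.0496894 ms; sum = 0.601087 ms.
Propagation delays (d/s per hop): 0.002715, 20, 0.0255556, 120 ms; sum = 140.028 ms.
End-to-end = 141 ms.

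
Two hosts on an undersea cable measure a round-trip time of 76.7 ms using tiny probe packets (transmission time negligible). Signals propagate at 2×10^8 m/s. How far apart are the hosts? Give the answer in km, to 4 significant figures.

One-way propagation = RTT/2 = 38.35 ms.
d = s × t = 200000000 × 0.03835 = 7670 km.

7670 km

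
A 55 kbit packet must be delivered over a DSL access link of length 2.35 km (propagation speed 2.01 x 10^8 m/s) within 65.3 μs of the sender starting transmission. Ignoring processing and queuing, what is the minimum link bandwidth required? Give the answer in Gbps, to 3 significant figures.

1.03 Gbps

Propagation delay = 2350 / 2.01e+08 = 11.6915 μs.
Transmission budget = 65.3 − 11.6915 = 53.6085 μs.
R ≥ L / t_tx = 55000 bits / 5.36085e-05 s = 1.03 Gbps.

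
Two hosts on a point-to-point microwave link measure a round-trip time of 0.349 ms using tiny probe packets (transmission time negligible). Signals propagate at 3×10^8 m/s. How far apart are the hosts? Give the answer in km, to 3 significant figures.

One-way propagation = RTT/2 = 0.1745 ms.
d = s × t = 300000000 × 0.0001745 = 52.4 km.

52.4 km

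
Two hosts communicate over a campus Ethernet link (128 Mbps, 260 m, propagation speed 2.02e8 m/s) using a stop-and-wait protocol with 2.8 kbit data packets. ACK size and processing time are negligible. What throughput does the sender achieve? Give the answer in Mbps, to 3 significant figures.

t_tx = L/R = 2800/128000000 = 2.1875e-05 s.
t_prop = 260/202000000 = 1.28713e-06 s; RTT = 2.57426e-06 s.
Cycle = t_tx + RTT = 2.44493e-05 s.
Throughput = L / cycle = 2800 / 2.44493e-05 = 115 Mbps.

115 Mbps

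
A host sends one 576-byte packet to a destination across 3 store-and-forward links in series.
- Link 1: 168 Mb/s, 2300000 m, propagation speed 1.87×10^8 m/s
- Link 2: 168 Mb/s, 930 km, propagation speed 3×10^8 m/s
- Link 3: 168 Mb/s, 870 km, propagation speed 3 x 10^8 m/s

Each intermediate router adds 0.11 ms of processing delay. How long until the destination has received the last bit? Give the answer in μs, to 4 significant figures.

L = 576 × 8 = 4608 bits.
Transmission delay per hop = L/R = 4608/168000000 = 27.4286 μs; 3 hops → 82.2857 μs.
Propagation delays (d/s per hop): 12299.5, 3100, 2900 μs; sum = 18299.5 μs.
Processing at 2 router(s): 2 × 0.11 ms = 220 μs.
End-to-end = 18600 μs.

18600 μs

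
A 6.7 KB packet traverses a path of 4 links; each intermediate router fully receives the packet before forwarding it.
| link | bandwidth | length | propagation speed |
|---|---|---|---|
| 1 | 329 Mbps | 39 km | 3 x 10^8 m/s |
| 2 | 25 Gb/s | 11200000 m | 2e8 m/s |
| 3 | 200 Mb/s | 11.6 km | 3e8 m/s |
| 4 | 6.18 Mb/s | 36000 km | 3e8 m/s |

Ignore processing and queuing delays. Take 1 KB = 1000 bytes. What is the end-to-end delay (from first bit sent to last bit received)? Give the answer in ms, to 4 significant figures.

L = 53600 bits.
Transmission delays (L/R per hop): 0.162918, 0.002144, 0.268, 8.67314 ms; sum = 9.1062 ms.
Propagation delays (d/s per hop): 0.13, 56, 0.0386667, 120 ms; sum = 176.169 ms.
End-to-end = 185.3 ms.

185.3 ms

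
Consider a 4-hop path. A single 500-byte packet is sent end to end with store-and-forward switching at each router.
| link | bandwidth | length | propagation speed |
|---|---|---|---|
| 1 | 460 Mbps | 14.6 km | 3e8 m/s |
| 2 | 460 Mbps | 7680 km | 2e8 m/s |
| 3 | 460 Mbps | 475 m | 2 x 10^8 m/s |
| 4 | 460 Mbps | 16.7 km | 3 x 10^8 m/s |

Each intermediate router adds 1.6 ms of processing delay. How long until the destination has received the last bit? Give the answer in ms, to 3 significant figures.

L = 500 × 8 = 4000 bits.
Transmission delay per hop = L/R = 4000/460000000 = 0.00869565 ms; 4 hops → 0.0347826 ms.
Propagation delays (d/s per hop): 0.0486667, 38.4, 0.002375, 0.0556667 ms; sum = 38.5067 ms.
Processing at 3 router(s): 3 × 1.6 ms = 4.8 ms.
End-to-end = 43.3 ms.

43.3 ms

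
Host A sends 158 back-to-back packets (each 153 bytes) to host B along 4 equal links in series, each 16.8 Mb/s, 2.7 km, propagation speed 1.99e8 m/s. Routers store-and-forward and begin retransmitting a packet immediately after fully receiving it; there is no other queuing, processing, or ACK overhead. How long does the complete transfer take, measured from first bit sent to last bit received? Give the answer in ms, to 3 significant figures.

11.8 ms

Per-hop transmission t_tx = L/R = 1224/16800000 = 0.0728571 ms.
Per-hop propagation t_prop = 2700/199000000 = 0.0135678 ms.
Pipeline fill: first packet needs 4·t_tx to clear all hops; remaining 157 packets each add one t_tx.
Total = (4+158-1)·t_tx + 4·t_prop = 161·0.0728571 + 4·0.0135678 = 11.8 ms.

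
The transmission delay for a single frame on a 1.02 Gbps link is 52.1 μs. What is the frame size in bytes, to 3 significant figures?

L = R × t_tx = 1020000000 b/s × 5.21e-05 s = 53142 bits.
In bytes: 53142 / 8 = 6640 bytes.

6640 bytes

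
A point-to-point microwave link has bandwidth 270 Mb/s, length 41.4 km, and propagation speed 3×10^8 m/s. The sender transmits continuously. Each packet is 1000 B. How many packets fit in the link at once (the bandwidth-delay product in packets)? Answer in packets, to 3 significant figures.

4.66 packets

Propagation delay = 41400 / 300000000 = 0.000138 s.
BDP = R × t_prop = 270000000 × 0.000138 = 37260 bits.
In packets of 8000 bits: 4.66 packets.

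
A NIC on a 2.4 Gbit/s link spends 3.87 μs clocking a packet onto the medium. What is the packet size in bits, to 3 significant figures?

9290 bits

L = R × t_tx = 2400000000 b/s × 3.87e-06 s = 9288 bits.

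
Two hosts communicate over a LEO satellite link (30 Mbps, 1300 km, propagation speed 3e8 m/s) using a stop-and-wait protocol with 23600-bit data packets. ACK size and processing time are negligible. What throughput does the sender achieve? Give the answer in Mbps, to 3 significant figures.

t_tx = L/R = 23600/30000000 = 0.000786667 s.
t_prop = 1300000/300000000 = 0.00433333 s; RTT = 0.00866667 s.
Cycle = t_tx + RTT = 0.00945333 s.
Throughput = L / cycle = 23600 / 0.00945333 = 2.50 Mbps.

2.50 Mbps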